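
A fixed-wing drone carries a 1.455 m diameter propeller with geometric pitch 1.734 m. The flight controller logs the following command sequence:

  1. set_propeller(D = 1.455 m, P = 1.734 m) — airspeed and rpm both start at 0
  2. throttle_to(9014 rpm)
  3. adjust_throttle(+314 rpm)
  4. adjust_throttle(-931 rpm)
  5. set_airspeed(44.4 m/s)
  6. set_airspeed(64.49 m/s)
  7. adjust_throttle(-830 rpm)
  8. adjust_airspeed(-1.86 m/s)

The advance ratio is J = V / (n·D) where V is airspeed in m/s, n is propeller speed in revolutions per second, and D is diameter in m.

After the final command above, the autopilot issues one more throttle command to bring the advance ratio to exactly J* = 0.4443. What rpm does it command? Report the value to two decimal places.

rpm = 5812.92

set_propeller: D = 1.455 m, P = 1.734 m (p = P/D = 1.191753); state ← (V=0, rpm=0)
throttle_to(9014): rpm ← 9014
adjust_throttle(+314): rpm ← 9014 +314 = 9328
adjust_throttle(-931): rpm ← 9328 -931 = 8397
set_airspeed(44.4): V ← 44.4 m/s
set_airspeed(64.49): V ← 64.49 m/s
adjust_throttle(-830): rpm ← 8397 -830 = 7567
adjust_airspeed(-1.86): V ← 64.49 -1.86 = 62.63 m/s
final state: V = 62.63 m/s, rpm = 7567 → n = rpm/60 = 126.116667 rev/s
target J* = 0.4443; solve J* = V/(n·D) for n: n = V/(J*·D) = 62.63/(0.4443 × 1.455) = 96.882002 rev/s
rpm = 60·n = 5812.920127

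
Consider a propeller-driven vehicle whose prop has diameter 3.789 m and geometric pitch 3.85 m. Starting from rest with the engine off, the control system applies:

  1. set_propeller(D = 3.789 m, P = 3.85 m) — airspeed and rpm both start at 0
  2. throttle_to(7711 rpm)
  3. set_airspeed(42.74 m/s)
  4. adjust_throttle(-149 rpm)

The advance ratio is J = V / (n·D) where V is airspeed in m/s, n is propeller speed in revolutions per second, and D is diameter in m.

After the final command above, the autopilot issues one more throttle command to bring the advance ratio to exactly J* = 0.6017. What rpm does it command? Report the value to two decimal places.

rpm = 1124.82

set_propeller: D = 3.789 m, P = 3.85 m (p = P/D = 1.016099); state ← (V=0, rpm=0)
throttle_to(7711): rpm ← 7711
set_airspeed(42.74): V ← 42.74 m/s
adjust_throttle(-149): rpm ← 7711 -149 = 7562
final state: V = 42.74 m/s, rpm = 7562 → n = rpm/60 = 126.033333 rev/s
target J* = 0.6017; solve J* = V/(n·D) for n: n = V/(J*·D) = 42.74/(0.6017 × 3.789) = 18.746919 rev/s
rpm = 60·n = 1124.815135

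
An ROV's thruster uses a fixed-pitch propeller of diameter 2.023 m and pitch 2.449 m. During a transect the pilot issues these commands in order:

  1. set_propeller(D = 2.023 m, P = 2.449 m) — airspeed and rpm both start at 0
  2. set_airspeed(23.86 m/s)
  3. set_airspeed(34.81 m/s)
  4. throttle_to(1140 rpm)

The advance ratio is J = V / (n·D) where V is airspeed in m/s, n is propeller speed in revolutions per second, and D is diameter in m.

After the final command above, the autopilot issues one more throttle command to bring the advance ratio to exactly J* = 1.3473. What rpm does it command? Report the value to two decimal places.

set_propeller: D = 2.023 m, P = 2.449 m (p = P/D = 1.210578); state ← (V=0, rpm=0)
set_airspeed(23.86): V ← 23.86 m/s
set_airspeed(34.81): V ← 34.81 m/s
throttle_to(1140): rpm ← 1140
final state: V = 34.81 m/s, rpm = 1140 → n = rpm/60 = 19.000000 rev/s
target J* = 1.3473; solve J* = V/(n·D) for n: n = V/(J*·D) = 34.81/(1.3473 × 2.023) = 12.771557 rev/s
rpm = 60·n = 766.293393

rpm = 766.29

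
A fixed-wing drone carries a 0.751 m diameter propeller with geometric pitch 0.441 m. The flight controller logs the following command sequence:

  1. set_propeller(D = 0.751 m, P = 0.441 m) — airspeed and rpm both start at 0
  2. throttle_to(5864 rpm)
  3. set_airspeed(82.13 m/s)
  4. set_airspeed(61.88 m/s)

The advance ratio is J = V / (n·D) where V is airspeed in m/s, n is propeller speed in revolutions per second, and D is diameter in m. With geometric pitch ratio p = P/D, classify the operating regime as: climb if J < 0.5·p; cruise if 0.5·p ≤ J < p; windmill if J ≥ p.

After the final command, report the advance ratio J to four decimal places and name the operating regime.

set_propeller: D = 0.751 m, P = 0.441 m (p = P/D = 0.587217); state ← (V=0, rpm=0)
throttle_to(5864): rpm ← 5864
set_airspeed(82.13): V ← 82.13 m/s
set_airspeed(61.88): V ← 61.88 m/s
final state: V = 61.88 m/s, rpm = 5864 → n = rpm/60 = 97.733333 rev/s
J = V / (n·D) = 61.88 / (97.733333 × 0.751) = 0.843078
regime bands: climb J<0.2936 | cruise [0.2936, 0.5872) | windmill J≥0.5872
J = 0.8431 → windmill

J = 0.8431, regime = windmill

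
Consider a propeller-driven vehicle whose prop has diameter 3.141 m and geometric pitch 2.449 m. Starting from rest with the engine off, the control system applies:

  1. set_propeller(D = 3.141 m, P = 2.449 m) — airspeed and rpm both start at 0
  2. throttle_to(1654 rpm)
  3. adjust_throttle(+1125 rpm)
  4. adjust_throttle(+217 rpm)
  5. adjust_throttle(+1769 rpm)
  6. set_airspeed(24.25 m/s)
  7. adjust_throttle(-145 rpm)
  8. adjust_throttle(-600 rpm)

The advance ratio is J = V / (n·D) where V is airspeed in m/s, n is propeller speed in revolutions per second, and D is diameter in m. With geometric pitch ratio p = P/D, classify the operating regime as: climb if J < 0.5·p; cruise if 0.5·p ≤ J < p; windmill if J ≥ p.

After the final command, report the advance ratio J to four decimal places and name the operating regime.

set_propeller: D = 3.141 m, P = 2.449 m (p = P/D = 0.779688); state ← (V=0, rpm=0)
throttle_to(1654): rpm ← 1654
adjust_throttle(+1125): rpm ← 1654 +1125 = 2779
adjust_throttle(+217): rpm ← 2779 +217 = 2996
adjust_throttle(+1769): rpm ← 2996 +1769 = 4765
set_airspeed(24.25): V ← 24.25 m/s
adjust_throttle(-145): rpm ← 4765 -145 = 4620
adjust_throttle(-600): rpm ← 4620 -600 = 4020
final state: V = 24.25 m/s, rpm = 4020 → n = rpm/60 = 67.000000 rev/s
J = V / (n·D) = 24.25 / (67.000000 × 3.141) = 0.115231
regime bands: climb J<0.3898 | cruise [0.3898, 0.7797) | windmill J≥0.7797
J = 0.1152 → climb

J = 0.1152, regime = climb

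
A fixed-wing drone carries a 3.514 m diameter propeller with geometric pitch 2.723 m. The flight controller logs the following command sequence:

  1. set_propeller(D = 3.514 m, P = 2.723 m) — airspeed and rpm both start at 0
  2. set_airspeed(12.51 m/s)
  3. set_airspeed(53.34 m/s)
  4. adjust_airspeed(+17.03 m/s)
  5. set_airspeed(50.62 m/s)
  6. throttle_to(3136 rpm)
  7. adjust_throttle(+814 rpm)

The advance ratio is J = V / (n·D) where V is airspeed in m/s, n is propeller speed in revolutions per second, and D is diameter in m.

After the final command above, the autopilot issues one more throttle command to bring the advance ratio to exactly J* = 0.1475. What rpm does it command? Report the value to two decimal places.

set_propeller: D = 3.514 m, P = 2.723 m (p = P/D = 0.774900); state ← (V=0, rpm=0)
set_airspeed(12.51): V ← 12.51 m/s
set_airspeed(53.34): V ← 53.34 m/s
adjust_airspeed(+17.03): V ← 53.34 +17.03 = 70.37 m/s
set_airspeed(50.62): V ← 50.62 m/s
throttle_to(3136): rpm ← 3136
adjust_throttle(+814): rpm ← 3136 +814 = 3950
final state: V = 50.62 m/s, rpm = 3950 → n = rpm/60 = 65.833333 rev/s
target J* = 0.1475; solve J* = V/(n·D) for n: n = V/(J*·D) = 50.62/(0.1475 × 3.514) = 97.662618 rev/s
rpm = 60·n = 5859.757098

rpm = 5859.76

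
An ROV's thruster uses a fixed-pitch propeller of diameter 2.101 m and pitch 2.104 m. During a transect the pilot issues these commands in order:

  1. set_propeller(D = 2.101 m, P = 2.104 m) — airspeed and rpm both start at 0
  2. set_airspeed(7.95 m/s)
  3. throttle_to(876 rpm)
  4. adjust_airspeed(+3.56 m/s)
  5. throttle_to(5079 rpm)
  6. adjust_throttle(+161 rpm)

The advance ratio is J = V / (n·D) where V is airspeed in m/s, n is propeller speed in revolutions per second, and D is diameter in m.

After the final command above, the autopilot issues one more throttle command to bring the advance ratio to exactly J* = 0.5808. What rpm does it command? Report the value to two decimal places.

set_propeller: D = 2.101 m, P = 2.104 m (p = P/D = 1.001428); state ← (V=0, rpm=0)
set_airspeed(7.95): V ← 7.95 m/s
throttle_to(876): rpm ← 876
adjust_airspeed(+3.56): V ← 7.95 +3.56 = 11.51 m/s
throttle_to(5079): rpm ← 5079
adjust_throttle(+161): rpm ← 5079 +161 = 5240
final state: V = 11.51 m/s, rpm = 5240 → n = rpm/60 = 87.333333 rev/s
target J* = 0.5808; solve J* = V/(n·D) for n: n = V/(J*·D) = 11.51/(0.5808 × 2.101) = 9.432410 rev/s
rpm = 60·n = 565.944592

rpm = 565.94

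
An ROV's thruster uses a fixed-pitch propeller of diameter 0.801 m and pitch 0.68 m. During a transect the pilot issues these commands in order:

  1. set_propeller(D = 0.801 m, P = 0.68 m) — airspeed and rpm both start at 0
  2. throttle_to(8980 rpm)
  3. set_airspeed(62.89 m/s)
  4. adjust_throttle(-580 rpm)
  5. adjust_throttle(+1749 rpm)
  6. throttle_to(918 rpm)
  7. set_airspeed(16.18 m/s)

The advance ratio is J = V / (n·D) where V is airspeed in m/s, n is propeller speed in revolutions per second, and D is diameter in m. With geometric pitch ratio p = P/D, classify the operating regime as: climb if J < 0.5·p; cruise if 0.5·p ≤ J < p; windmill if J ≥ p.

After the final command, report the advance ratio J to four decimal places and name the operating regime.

set_propeller: D = 0.801 m, P = 0.68 m (p = P/D = 0.848939); state ← (V=0, rpm=0)
throttle_to(8980): rpm ← 8980
set_airspeed(62.89): V ← 62.89 m/s
adjust_throttle(-580): rpm ← 8980 -580 = 8400
adjust_throttle(+1749): rpm ← 8400 +1749 = 10149
throttle_to(918): rpm ← 918
set_airspeed(16.18): V ← 16.18 m/s
final state: V = 16.18 m/s, rpm = 918 → n = rpm/60 = 15.300000 rev/s
J = V / (n·D) = 16.18 / (15.300000 × 0.801) = 1.320245
regime bands: climb J<0.4245 | cruise [0.4245, 0.8489) | windmill J≥0.8489
J = 1.3202 → windmill

J = 1.3202, regime = windmill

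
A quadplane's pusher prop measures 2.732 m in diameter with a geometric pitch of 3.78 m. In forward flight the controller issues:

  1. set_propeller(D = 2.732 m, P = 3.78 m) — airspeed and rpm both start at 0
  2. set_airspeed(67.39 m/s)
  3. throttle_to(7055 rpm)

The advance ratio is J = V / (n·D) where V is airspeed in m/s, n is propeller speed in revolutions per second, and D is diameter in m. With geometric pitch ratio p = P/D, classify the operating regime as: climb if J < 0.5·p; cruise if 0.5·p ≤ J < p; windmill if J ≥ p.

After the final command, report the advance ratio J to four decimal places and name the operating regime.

J = 0.2098, regime = climb

set_propeller: D = 2.732 m, P = 3.78 m (p = P/D = 1.383602); state ← (V=0, rpm=0)
set_airspeed(67.39): V ← 67.39 m/s
throttle_to(7055): rpm ← 7055
final state: V = 67.39 m/s, rpm = 7055 → n = rpm/60 = 117.583333 rev/s
J = V / (n·D) = 67.39 / (117.583333 × 2.732) = 0.209782
regime bands: climb J<0.6918 | cruise [0.6918, 1.3836) | windmill J≥1.3836
J = 0.2098 → climb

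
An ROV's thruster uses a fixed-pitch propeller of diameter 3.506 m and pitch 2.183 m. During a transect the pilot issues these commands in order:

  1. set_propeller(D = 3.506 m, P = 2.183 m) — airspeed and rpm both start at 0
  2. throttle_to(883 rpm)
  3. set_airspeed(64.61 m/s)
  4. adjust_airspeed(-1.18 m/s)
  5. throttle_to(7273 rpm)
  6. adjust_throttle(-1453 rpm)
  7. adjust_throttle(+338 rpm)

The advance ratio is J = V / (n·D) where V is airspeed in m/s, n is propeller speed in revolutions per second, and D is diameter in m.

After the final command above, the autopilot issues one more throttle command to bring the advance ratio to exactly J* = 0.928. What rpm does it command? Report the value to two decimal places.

set_propeller: D = 3.506 m, P = 2.183 m (p = P/D = 0.622647); state ← (V=0, rpm=0)
throttle_to(883): rpm ← 883
set_airspeed(64.61): V ← 64.61 m/s
adjust_airspeed(-1.18): V ← 64.61 -1.18 = 63.43 m/s
throttle_to(7273): rpm ← 7273
adjust_throttle(-1453): rpm ← 7273 -1453 = 5820
adjust_throttle(+338): rpm ← 5820 +338 = 6158
final state: V = 63.43 m/s, rpm = 6158 → n = rpm/60 = 102.633333 rev/s
target J* = 0.928; solve J* = V/(n·D) for n: n = V/(J*·D) = 63.43/(0.928 × 3.506) = 19.495520 rev/s
rpm = 60·n = 1169.731200

rpm = 1169.73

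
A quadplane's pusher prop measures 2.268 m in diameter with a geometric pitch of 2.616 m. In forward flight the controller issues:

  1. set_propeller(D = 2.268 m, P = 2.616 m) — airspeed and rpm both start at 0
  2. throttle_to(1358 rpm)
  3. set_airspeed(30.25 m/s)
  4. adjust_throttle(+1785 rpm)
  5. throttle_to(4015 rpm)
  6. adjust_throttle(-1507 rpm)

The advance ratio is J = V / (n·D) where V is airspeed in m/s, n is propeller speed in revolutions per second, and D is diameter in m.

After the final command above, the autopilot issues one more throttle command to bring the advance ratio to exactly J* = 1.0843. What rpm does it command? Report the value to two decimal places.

set_propeller: D = 2.268 m, P = 2.616 m (p = P/D = 1.153439); state ← (V=0, rpm=0)
throttle_to(1358): rpm ← 1358
set_airspeed(30.25): V ← 30.25 m/s
adjust_throttle(+1785): rpm ← 1358 +1785 = 3143
throttle_to(4015): rpm ← 4015
adjust_throttle(-1507): rpm ← 4015 -1507 = 2508
final state: V = 30.25 m/s, rpm = 2508 → n = rpm/60 = 41.800000 rev/s
target J* = 1.0843; solve J* = V/(n·D) for n: n = V/(J*·D) = 30.25/(1.0843 × 2.268) = 12.300786 rev/s
rpm = 60·n = 738.047174

rpm = 738.05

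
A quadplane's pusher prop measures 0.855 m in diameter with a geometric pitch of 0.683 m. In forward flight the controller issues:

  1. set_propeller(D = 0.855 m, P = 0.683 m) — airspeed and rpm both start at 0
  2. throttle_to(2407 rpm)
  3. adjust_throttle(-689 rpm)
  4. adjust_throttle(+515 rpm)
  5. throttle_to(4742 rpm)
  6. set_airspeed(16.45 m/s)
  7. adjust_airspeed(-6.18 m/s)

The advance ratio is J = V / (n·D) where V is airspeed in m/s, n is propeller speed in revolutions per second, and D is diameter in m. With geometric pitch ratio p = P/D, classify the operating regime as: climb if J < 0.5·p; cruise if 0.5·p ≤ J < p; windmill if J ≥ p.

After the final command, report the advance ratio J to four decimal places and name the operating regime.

J = 0.1520, regime = climb

set_propeller: D = 0.855 m, P = 0.683 m (p = P/D = 0.798830); state ← (V=0, rpm=0)
throttle_to(2407): rpm ← 2407
adjust_throttle(-689): rpm ← 2407 -689 = 1718
adjust_throttle(+515): rpm ← 1718 +515 = 2233
throttle_to(4742): rpm ← 4742
set_airspeed(16.45): V ← 16.45 m/s
adjust_airspeed(-6.18): V ← 16.45 -6.18 = 10.27 m/s
final state: V = 10.27 m/s, rpm = 4742 → n = rpm/60 = 79.033333 rev/s
J = V / (n·D) = 10.27 / (79.033333 × 0.855) = 0.151983
regime bands: climb J<0.3994 | cruise [0.3994, 0.7988) | windmill J≥0.7988
J = 0.1520 → climb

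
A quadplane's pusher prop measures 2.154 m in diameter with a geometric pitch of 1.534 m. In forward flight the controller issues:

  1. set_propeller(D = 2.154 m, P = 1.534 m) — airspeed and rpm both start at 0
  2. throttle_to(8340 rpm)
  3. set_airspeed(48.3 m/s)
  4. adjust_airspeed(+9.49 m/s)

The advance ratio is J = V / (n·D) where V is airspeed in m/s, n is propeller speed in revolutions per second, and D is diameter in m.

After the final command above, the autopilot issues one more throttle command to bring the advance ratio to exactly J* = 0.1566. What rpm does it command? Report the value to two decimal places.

set_propeller: D = 2.154 m, P = 1.534 m (p = P/D = 0.712163); state ← (V=0, rpm=0)
throttle_to(8340): rpm ← 8340
set_airspeed(48.3): V ← 48.3 m/s
adjust_airspeed(+9.49): V ← 48.3 +9.49 = 57.79 m/s
final state: V = 57.79 m/s, rpm = 8340 → n = rpm/60 = 139.000000 rev/s
target J* = 0.1566; solve J* = V/(n·D) for n: n = V/(J*·D) = 57.79/(0.1566 × 2.154) = 171.322829 rev/s
rpm = 60·n = 10279.369755

rpm = 10279.37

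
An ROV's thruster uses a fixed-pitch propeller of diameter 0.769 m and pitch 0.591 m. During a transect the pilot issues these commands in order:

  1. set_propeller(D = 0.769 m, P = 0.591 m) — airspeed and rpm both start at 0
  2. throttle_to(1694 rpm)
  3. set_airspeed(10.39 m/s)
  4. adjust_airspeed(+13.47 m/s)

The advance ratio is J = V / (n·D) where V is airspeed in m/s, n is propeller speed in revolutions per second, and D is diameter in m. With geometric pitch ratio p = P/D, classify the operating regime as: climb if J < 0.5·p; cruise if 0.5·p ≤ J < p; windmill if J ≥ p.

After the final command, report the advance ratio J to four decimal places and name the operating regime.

J = 1.0990, regime = windmill

set_propeller: D = 0.769 m, P = 0.591 m (p = P/D = 0.768531); state ← (V=0, rpm=0)
throttle_to(1694): rpm ← 1694
set_airspeed(10.39): V ← 10.39 m/s
adjust_airspeed(+13.47): V ← 10.39 +13.47 = 23.86 m/s
final state: V = 23.86 m/s, rpm = 1694 → n = rpm/60 = 28.233333 rev/s
J = V / (n·D) = 23.86 / (28.233333 × 0.769) = 1.098960
regime bands: climb J<0.3843 | cruise [0.3843, 0.7685) | windmill J≥0.7685
J = 1.0990 → windmill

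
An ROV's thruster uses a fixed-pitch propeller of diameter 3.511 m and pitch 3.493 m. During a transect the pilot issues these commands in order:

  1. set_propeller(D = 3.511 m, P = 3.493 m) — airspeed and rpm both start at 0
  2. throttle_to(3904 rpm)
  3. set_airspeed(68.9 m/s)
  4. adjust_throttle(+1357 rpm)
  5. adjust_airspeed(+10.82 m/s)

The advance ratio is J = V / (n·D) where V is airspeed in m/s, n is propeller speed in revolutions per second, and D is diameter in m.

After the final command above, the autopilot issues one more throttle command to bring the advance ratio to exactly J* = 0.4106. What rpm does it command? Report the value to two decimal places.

set_propeller: D = 3.511 m, P = 3.493 m (p = P/D = 0.994873); state ← (V=0, rpm=0)
throttle_to(3904): rpm ← 3904
set_airspeed(68.9): V ← 68.9 m/s
adjust_throttle(+1357): rpm ← 3904 +1357 = 5261
adjust_airspeed(+10.82): V ← 68.9 +10.82 = 79.72 m/s
final state: V = 79.72 m/s, rpm = 5261 → n = rpm/60 = 87.683333 rev/s
target J* = 0.4106; solve J* = V/(n·D) for n: n = V/(J*·D) = 79.72/(0.4106 × 3.511) = 55.299030 rev/s
rpm = 60·n = 3317.941816

rpm = 3317.94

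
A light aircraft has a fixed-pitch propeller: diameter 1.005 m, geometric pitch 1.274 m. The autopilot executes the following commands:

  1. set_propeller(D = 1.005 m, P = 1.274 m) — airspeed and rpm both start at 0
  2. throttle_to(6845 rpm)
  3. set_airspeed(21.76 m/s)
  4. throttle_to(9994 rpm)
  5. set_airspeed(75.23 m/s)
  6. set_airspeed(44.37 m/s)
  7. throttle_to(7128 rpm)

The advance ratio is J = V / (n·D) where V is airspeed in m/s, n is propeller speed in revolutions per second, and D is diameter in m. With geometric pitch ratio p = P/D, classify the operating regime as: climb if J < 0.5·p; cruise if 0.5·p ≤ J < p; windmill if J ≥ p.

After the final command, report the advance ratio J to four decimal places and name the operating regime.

J = 0.3716, regime = climb

set_propeller: D = 1.005 m, P = 1.274 m (p = P/D = 1.267662); state ← (V=0, rpm=0)
throttle_to(6845): rpm ← 6845
set_airspeed(21.76): V ← 21.76 m/s
throttle_to(9994): rpm ← 9994
set_airspeed(75.23): V ← 75.23 m/s
set_airspeed(44.37): V ← 44.37 m/s
throttle_to(7128): rpm ← 7128
final state: V = 44.37 m/s, rpm = 7128 → n = rpm/60 = 118.800000 rev/s
J = V / (n·D) = 44.37 / (118.800000 × 1.005) = 0.371627
regime bands: climb J<0.6338 | cruise [0.6338, 1.2677) | windmill J≥1.2677
J = 0.3716 → climb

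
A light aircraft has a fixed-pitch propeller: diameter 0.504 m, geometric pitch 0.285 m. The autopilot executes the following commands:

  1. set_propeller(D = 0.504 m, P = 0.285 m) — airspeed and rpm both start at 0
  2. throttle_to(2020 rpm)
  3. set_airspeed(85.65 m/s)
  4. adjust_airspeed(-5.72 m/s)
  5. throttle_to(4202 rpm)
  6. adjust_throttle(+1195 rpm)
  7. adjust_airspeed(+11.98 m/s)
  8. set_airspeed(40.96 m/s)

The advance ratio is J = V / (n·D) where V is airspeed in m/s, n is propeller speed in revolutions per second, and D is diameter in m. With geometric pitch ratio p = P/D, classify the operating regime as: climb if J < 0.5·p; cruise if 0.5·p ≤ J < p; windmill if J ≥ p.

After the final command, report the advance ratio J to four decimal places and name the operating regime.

J = 0.9035, regime = windmill

set_propeller: D = 0.504 m, P = 0.285 m (p = P/D = 0.565476); state ← (V=0, rpm=0)
throttle_to(2020): rpm ← 2020
set_airspeed(85.65): V ← 85.65 m/s
adjust_airspeed(-5.72): V ← 85.65 -5.72 = 79.93 m/s
throttle_to(4202): rpm ← 4202
adjust_throttle(+1195): rpm ← 4202 +1195 = 5397
adjust_airspeed(+11.98): V ← 79.93 +11.98 = 91.91 m/s
set_airspeed(40.96): V ← 40.96 m/s
final state: V = 40.96 m/s, rpm = 5397 → n = rpm/60 = 89.950000 rev/s
J = V / (n·D) = 40.96 / (89.950000 × 0.504) = 0.903500
regime bands: climb J<0.2827 | cruise [0.2827, 0.5655) | windmill J≥0.5655
J = 0.9035 → windmill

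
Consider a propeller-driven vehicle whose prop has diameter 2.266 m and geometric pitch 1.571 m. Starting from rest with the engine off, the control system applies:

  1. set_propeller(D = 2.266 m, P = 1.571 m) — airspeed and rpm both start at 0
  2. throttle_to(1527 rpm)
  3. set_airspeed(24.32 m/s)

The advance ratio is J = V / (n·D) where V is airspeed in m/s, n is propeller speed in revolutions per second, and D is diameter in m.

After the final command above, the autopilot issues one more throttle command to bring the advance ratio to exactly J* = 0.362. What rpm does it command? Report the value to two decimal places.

set_propeller: D = 2.266 m, P = 1.571 m (p = P/D = 0.693292); state ← (V=0, rpm=0)
throttle_to(1527): rpm ← 1527
set_airspeed(24.32): V ← 24.32 m/s
final state: V = 24.32 m/s, rpm = 1527 → n = rpm/60 = 25.450000 rev/s
target J* = 0.362; solve J* = V/(n·D) for n: n = V/(J*·D) = 24.32/(0.362 × 2.266) = 29.647979 rev/s
rpm = 60·n = 1778.878741

rpm = 1778.88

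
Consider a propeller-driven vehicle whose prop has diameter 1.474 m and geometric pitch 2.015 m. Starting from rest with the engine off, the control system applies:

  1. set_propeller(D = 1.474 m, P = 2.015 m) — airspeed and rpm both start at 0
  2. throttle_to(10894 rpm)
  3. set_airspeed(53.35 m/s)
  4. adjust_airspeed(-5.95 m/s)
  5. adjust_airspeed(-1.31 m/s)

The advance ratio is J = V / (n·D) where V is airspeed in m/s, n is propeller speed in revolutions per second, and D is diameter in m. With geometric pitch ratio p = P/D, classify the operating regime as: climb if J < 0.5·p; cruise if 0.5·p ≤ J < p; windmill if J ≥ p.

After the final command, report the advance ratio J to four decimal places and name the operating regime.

J = 0.1722, regime = climb

set_propeller: D = 1.474 m, P = 2.015 m (p = P/D = 1.367028); state ← (V=0, rpm=0)
throttle_to(10894): rpm ← 10894
set_airspeed(53.35): V ← 53.35 m/s
adjust_airspeed(-5.95): V ← 53.35 -5.95 = 47.4 m/s
adjust_airspeed(-1.31): V ← 47.4 -1.31 = 46.09 m/s
final state: V = 46.09 m/s, rpm = 10894 → n = rpm/60 = 181.566667 rev/s
J = V / (n·D) = 46.09 / (181.566667 × 1.474) = 0.172216
regime bands: climb J<0.6835 | cruise [0.6835, 1.3670) | windmill J≥1.3670
J = 0.1722 → climb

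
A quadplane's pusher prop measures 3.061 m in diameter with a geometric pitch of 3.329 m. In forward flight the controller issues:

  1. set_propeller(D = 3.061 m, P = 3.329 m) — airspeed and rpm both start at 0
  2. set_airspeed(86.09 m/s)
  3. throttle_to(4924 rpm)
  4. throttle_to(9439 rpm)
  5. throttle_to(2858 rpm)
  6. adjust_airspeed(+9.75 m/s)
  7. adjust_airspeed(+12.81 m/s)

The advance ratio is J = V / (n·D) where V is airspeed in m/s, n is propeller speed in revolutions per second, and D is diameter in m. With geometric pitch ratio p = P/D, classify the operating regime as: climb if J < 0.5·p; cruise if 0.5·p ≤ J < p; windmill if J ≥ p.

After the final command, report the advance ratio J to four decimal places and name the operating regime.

J = 0.7452, regime = cruise

set_propeller: D = 3.061 m, P = 3.329 m (p = P/D = 1.087553); state ← (V=0, rpm=0)
set_airspeed(86.09): V ← 86.09 m/s
throttle_to(4924): rpm ← 4924
throttle_to(9439): rpm ← 9439
throttle_to(2858): rpm ← 2858
adjust_airspeed(+9.75): V ← 86.09 +9.75 = 95.84 m/s
adjust_airspeed(+12.81): V ← 95.84 +12.81 = 108.65 m/s
final state: V = 108.65 m/s, rpm = 2858 → n = rpm/60 = 47.633333 rev/s
J = V / (n·D) = 108.65 / (47.633333 × 3.061) = 0.745170
regime bands: climb J<0.5438 | cruise [0.5438, 1.0876) | windmill J≥1.0876
J = 0.7452 → cruise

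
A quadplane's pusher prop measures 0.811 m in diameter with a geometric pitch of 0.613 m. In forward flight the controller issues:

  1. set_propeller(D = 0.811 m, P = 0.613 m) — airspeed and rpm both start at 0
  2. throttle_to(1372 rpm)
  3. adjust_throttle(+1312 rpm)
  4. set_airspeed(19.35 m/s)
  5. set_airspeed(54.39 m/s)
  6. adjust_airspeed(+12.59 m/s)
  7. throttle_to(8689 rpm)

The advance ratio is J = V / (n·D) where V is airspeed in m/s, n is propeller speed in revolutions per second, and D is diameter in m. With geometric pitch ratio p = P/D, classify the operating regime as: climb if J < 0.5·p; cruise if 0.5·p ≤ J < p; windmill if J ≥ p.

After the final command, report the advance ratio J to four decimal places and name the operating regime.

set_propeller: D = 0.811 m, P = 0.613 m (p = P/D = 0.755857); state ← (V=0, rpm=0)
throttle_to(1372): rpm ← 1372
adjust_throttle(+1312): rpm ← 1372 +1312 = 2684
set_airspeed(19.35): V ← 19.35 m/s
set_airspeed(54.39): V ← 54.39 m/s
adjust_airspeed(+12.59): V ← 54.39 +12.59 = 66.98 m/s
throttle_to(8689): rpm ← 8689
final state: V = 66.98 m/s, rpm = 8689 → n = rpm/60 = 144.816667 rev/s
J = V / (n·D) = 66.98 / (144.816667 × 0.811) = 0.570303
regime bands: climb J<0.3779 | cruise [0.3779, 0.7559) | windmill J≥0.7559
J = 0.5703 → cruise

J = 0.5703, regime = cruise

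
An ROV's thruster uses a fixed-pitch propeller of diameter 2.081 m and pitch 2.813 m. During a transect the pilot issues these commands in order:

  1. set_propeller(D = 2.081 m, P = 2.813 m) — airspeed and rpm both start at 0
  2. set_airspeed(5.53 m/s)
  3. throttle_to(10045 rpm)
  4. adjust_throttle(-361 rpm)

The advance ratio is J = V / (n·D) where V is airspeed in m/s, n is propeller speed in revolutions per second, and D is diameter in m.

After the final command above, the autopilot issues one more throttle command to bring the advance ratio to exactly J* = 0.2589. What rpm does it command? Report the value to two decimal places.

rpm = 615.85

set_propeller: D = 2.081 m, P = 2.813 m (p = P/D = 1.351754); state ← (V=0, rpm=0)
set_airspeed(5.53): V ← 5.53 m/s
throttle_to(10045): rpm ← 10045
adjust_throttle(-361): rpm ← 10045 -361 = 9684
final state: V = 5.53 m/s, rpm = 9684 → n = rpm/60 = 161.400000 rev/s
target J* = 0.2589; solve J* = V/(n·D) for n: n = V/(J*·D) = 5.53/(0.2589 × 2.081) = 10.264103 rev/s
rpm = 60·n = 615.846179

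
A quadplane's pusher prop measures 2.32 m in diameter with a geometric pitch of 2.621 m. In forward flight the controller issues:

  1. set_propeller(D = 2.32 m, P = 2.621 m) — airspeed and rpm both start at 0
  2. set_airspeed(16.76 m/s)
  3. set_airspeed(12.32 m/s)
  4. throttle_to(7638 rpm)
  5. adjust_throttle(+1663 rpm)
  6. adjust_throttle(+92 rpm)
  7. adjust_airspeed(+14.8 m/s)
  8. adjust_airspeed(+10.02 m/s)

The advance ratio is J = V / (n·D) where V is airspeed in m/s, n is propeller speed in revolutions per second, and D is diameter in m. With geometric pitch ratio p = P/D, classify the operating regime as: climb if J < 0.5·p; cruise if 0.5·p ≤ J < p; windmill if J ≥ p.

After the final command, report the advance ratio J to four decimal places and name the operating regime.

J = 0.1023, regime = climb

set_propeller: D = 2.32 m, P = 2.621 m (p = P/D = 1.129741); state ← (V=0, rpm=0)
set_airspeed(16.76): V ← 16.76 m/s
set_airspeed(12.32): V ← 12.32 m/s
throttle_to(7638): rpm ← 7638
adjust_throttle(+1663): rpm ← 7638 +1663 = 9301
adjust_throttle(+92): rpm ← 9301 +92 = 9393
adjust_airspeed(+14.8): V ← 12.32 +14.8 = 27.12 m/s
adjust_airspeed(+10.02): V ← 27.12 +10.02 = 37.14 m/s
final state: V = 37.14 m/s, rpm = 9393 → n = rpm/60 = 156.550000 rev/s
J = V / (n·D) = 37.14 / (156.550000 × 2.32) = 0.102259
regime bands: climb J<0.5649 | cruise [0.5649, 1.1297) | windmill J≥1.1297
J = 0.1023 → climb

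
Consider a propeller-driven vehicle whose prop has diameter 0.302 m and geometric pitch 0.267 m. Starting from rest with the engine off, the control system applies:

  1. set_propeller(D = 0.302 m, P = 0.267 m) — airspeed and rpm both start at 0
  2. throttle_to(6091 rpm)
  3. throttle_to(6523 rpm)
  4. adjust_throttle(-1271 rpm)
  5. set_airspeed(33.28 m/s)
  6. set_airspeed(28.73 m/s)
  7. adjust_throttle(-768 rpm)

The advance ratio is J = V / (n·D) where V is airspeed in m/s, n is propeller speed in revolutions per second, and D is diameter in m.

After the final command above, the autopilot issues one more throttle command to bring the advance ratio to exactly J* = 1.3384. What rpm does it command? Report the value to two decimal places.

set_propeller: D = 0.302 m, P = 0.267 m (p = P/D = 0.884106); state ← (V=0, rpm=0)
throttle_to(6091): rpm ← 6091
throttle_to(6523): rpm ← 6523
adjust_throttle(-1271): rpm ← 6523 -1271 = 5252
set_airspeed(33.28): V ← 33.28 m/s
set_airspeed(28.73): V ← 28.73 m/s
adjust_throttle(-768): rpm ← 5252 -768 = 4484
final state: V = 28.73 m/s, rpm = 4484 → n = rpm/60 = 74.733333 rev/s
target J* = 1.3384; solve J* = V/(n·D) for n: n = V/(J*·D) = 28.73/(1.3384 × 0.302) = 71.079237 rev/s
rpm = 60·n = 4264.754199

rpm = 4264.75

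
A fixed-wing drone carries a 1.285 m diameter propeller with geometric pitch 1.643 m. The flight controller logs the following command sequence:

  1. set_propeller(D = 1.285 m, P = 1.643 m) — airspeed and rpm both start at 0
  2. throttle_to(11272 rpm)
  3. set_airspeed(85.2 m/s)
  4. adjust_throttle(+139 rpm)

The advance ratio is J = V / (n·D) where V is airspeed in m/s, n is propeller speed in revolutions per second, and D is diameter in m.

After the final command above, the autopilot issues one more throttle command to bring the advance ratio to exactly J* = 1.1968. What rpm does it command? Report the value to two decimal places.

rpm = 3324.04

set_propeller: D = 1.285 m, P = 1.643 m (p = P/D = 1.278599); state ← (V=0, rpm=0)
throttle_to(11272): rpm ← 11272
set_airspeed(85.2): V ← 85.2 m/s
adjust_throttle(+139): rpm ← 11272 +139 = 11411
final state: V = 85.2 m/s, rpm = 11411 → n = rpm/60 = 190.183333 rev/s
target J* = 1.1968; solve J* = V/(n·D) for n: n = V/(J*·D) = 85.2/(1.1968 × 1.285) = 55.400653 rev/s
rpm = 60·n = 3324.039202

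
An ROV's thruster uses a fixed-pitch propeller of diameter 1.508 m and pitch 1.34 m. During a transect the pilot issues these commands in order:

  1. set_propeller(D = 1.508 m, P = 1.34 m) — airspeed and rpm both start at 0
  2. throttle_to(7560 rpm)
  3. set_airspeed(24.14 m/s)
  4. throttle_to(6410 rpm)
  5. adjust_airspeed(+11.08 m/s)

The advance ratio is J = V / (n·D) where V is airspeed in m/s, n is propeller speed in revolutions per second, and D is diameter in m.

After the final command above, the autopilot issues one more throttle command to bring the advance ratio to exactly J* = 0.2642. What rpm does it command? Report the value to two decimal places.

rpm = 5304.04

set_propeller: D = 1.508 m, P = 1.34 m (p = P/D = 0.888594); state ← (V=0, rpm=0)
throttle_to(7560): rpm ← 7560
set_airspeed(24.14): V ← 24.14 m/s
throttle_to(6410): rpm ← 6410
adjust_airspeed(+11.08): V ← 24.14 +11.08 = 35.22 m/s
final state: V = 35.22 m/s, rpm = 6410 → n = rpm/60 = 106.833333 rev/s
target J* = 0.2642; solve J* = V/(n·D) for n: n = V/(J*·D) = 35.22/(0.2642 × 1.508) = 88.400597 rev/s
rpm = 60·n = 5304.035806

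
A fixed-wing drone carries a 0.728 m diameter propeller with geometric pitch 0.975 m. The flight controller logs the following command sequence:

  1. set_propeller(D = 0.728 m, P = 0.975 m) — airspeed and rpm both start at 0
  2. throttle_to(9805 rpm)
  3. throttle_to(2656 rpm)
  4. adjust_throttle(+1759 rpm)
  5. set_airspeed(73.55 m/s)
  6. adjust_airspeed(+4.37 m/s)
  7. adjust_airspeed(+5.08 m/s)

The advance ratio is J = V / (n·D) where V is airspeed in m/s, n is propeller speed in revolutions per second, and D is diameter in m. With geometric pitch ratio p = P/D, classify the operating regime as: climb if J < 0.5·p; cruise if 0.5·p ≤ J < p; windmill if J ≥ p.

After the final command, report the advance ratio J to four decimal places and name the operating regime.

set_propeller: D = 0.728 m, P = 0.975 m (p = P/D = 1.339286); state ← (V=0, rpm=0)
throttle_to(9805): rpm ← 9805
throttle_to(2656): rpm ← 2656
adjust_throttle(+1759): rpm ← 2656 +1759 = 4415
set_airspeed(73.55): V ← 73.55 m/s
adjust_airspeed(+4.37): V ← 73.55 +4.37 = 77.92 m/s
adjust_airspeed(+5.08): V ← 77.92 +5.08 = 83 m/s
final state: V = 83 m/s, rpm = 4415 → n = rpm/60 = 73.583333 rev/s
J = V / (n·D) = 83 / (73.583333 × 0.728) = 1.549413
regime bands: climb J<0.6696 | cruise [0.6696, 1.3393) | windmill J≥1.3393
J = 1.5494 → windmill

J = 1.5494, regime = windmill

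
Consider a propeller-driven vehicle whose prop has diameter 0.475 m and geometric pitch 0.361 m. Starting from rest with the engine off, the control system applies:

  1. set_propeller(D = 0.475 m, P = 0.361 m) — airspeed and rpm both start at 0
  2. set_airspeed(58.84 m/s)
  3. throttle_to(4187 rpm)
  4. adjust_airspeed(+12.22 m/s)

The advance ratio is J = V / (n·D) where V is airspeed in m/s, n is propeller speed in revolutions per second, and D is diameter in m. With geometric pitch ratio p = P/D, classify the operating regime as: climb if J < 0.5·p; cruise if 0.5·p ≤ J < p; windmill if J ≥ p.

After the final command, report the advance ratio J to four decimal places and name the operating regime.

set_propeller: D = 0.475 m, P = 0.361 m (p = P/D = 0.760000); state ← (V=0, rpm=0)
set_airspeed(58.84): V ← 58.84 m/s
throttle_to(4187): rpm ← 4187
adjust_airspeed(+12.22): V ← 58.84 +12.22 = 71.06 m/s
final state: V = 71.06 m/s, rpm = 4187 → n = rpm/60 = 69.783333 rev/s
J = V / (n·D) = 71.06 / (69.783333 × 0.475) = 2.143778
regime bands: climb J<0.3800 | cruise [0.3800, 0.7600) | windmill J≥0.7600
J = 2.1438 → windmill

J = 2.1438, regime = windmill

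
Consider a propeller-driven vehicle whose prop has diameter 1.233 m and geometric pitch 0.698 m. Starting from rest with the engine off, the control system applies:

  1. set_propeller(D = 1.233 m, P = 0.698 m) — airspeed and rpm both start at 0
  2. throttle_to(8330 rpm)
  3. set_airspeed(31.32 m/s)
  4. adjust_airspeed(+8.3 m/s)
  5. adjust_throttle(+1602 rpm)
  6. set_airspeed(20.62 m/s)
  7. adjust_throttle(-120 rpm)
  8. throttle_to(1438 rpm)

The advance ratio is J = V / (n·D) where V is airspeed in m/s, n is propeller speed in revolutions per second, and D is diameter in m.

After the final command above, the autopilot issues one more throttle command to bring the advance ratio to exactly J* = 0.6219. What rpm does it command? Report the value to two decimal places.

rpm = 1613.45

set_propeller: D = 1.233 m, P = 0.698 m (p = P/D = 0.566099); state ← (V=0, rpm=0)
throttle_to(8330): rpm ← 8330
set_airspeed(31.32): V ← 31.32 m/s
adjust_airspeed(+8.3): V ← 31.32 +8.3 = 39.62 m/s
adjust_throttle(+1602): rpm ← 8330 +1602 = 9932
set_airspeed(20.62): V ← 20.62 m/s
adjust_throttle(-120): rpm ← 9932 -120 = 9812
throttle_to(1438): rpm ← 1438
final state: V = 20.62 m/s, rpm = 1438 → n = rpm/60 = 23.966667 rev/s
target J* = 0.6219; solve J* = V/(n·D) for n: n = V/(J*·D) = 20.62/(0.6219 × 1.233) = 26.890881 rev/s
rpm = 60·n = 1613.452848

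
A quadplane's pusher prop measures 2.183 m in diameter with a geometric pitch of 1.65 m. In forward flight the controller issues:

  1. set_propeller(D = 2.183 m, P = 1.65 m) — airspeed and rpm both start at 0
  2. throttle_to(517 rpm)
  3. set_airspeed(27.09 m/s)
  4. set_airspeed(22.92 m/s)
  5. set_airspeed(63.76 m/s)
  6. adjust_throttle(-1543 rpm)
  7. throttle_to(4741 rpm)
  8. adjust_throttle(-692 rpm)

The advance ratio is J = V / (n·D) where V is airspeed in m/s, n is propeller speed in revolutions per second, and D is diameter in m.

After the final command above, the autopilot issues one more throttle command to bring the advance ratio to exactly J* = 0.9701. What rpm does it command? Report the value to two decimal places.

rpm = 1806.46

set_propeller: D = 2.183 m, P = 1.65 m (p = P/D = 0.755841); state ← (V=0, rpm=0)
throttle_to(517): rpm ← 517
set_airspeed(27.09): V ← 27.09 m/s
set_airspeed(22.92): V ← 22.92 m/s
set_airspeed(63.76): V ← 63.76 m/s
adjust_throttle(-1543): rpm ← 517 -1543 = -1026
throttle_to(4741): rpm ← 4741
adjust_throttle(-692): rpm ← 4741 -692 = 4049
final state: V = 63.76 m/s, rpm = 4049 → n = rpm/60 = 67.483333 rev/s
target J* = 0.9701; solve J* = V/(n·D) for n: n = V/(J*·D) = 63.76/(0.9701 × 2.183) = 30.107734 rev/s
rpm = 60·n = 1806.464030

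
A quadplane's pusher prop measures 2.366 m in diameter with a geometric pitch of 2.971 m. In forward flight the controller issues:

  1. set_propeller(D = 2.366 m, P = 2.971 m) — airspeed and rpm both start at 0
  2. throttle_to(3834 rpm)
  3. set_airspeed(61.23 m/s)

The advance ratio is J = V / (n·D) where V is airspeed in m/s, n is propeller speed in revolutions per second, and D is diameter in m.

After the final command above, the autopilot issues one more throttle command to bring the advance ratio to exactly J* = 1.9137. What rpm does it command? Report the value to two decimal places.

set_propeller: D = 2.366 m, P = 2.971 m (p = P/D = 1.255706); state ← (V=0, rpm=0)
throttle_to(3834): rpm ← 3834
set_airspeed(61.23): V ← 61.23 m/s
final state: V = 61.23 m/s, rpm = 3834 → n = rpm/60 = 63.900000 rev/s
target J* = 1.9137; solve J* = V/(n·D) for n: n = V/(J*·D) = 61.23/(1.9137 × 2.366) = 13.523081 rev/s
rpm = 60·n = 811.384884

rpm = 811.38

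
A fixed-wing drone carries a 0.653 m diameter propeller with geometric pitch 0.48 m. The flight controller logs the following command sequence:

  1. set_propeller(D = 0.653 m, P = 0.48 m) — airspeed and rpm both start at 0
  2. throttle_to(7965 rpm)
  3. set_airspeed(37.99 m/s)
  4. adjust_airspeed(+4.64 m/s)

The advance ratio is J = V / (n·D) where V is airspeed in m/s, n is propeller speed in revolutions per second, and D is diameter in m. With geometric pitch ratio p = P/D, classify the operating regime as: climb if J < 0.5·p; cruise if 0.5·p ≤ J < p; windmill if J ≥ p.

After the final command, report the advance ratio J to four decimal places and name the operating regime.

set_propeller: D = 0.653 m, P = 0.48 m (p = P/D = 0.735069); state ← (V=0, rpm=0)
throttle_to(7965): rpm ← 7965
set_airspeed(37.99): V ← 37.99 m/s
adjust_airspeed(+4.64): V ← 37.99 +4.64 = 42.63 m/s
final state: V = 42.63 m/s, rpm = 7965 → n = rpm/60 = 132.750000 rev/s
J = V / (n·D) = 42.63 / (132.750000 × 0.653) = 0.491776
regime bands: climb J<0.3675 | cruise [0.3675, 0.7351) | windmill J≥0.7351
J = 0.4918 → cruise

J = 0.4918, regime = cruise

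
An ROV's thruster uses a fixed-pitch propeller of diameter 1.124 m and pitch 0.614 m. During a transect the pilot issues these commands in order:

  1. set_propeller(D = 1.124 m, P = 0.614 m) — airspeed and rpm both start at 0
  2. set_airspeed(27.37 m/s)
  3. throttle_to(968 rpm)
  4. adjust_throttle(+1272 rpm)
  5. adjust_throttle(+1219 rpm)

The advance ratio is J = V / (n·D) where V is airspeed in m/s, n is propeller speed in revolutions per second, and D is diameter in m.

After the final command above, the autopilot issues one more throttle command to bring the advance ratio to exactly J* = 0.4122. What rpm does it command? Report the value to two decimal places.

set_propeller: D = 1.124 m, P = 0.614 m (p = P/D = 0.546263); state ← (V=0, rpm=0)
set_airspeed(27.37): V ← 27.37 m/s
throttle_to(968): rpm ← 968
adjust_throttle(+1272): rpm ← 968 +1272 = 2240
adjust_throttle(+1219): rpm ← 2240 +1219 = 3459
final state: V = 27.37 m/s, rpm = 3459 → n = rpm/60 = 57.650000 rev/s
target J* = 0.4122; solve J* = V/(n·D) for n: n = V/(J*·D) = 27.37/(0.4122 × 1.124) = 59.074560 rev/s
rpm = 60·n = 3544.473626

rpm = 3544.47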